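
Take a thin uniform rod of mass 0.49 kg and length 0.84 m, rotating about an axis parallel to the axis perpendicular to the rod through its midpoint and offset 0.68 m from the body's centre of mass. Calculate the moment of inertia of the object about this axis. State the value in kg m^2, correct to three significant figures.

I_cm = (1/12)ML² = (1/12)(0.49)(0.84)² = 0.028812 kg m^2; centre at d = 0.68 m, so the parallel axis theorem gives I = 0.028812 + (0.49)(0.68)² = 0.25539 kg m^2.

0.255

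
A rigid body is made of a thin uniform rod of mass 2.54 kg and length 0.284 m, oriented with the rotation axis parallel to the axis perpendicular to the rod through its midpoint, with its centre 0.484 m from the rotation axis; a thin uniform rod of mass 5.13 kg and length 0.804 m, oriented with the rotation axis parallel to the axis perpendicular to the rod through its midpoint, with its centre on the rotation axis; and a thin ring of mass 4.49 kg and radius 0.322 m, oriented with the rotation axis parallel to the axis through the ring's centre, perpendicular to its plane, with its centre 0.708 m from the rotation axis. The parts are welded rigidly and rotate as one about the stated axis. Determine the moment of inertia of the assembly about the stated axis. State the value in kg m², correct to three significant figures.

Thin rod: I_cm = (1/12)ML² = (1/12)(2.54)(0.284)² = 0.017072 kg m²; centre at d = 0.484 m, so the parallel axis theorem gives I = 0.017072 + (2.54)(0.484)² = 0.61208 kg m².
Thin rod: I_cm = (1/12)ML² = (1/12)(5.13)(0.804)² = 0.27634 kg m²; axis through the centre, so I = 0.27634 kg m².
Thin ring: I_cm = MR² = (4.49)(0.322)² = 0.46554 kg m²; centre at d = 0.708 m, so the parallel axis theorem gives I = 0.46554 + (4.49)(0.708)² = 2.7162 kg m².
Total I = 0.61208 + 0.27634 + 2.7162 = 3.6046 kg m².

3.60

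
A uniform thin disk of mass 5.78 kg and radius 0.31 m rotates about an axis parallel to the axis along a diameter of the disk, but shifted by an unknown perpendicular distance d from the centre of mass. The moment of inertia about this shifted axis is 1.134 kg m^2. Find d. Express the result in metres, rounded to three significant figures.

About the centre-of-mass axis, I_cm = (1/4)MR² = (1/4)(5.78)(0.31)² = 0.13886 kg m^2.
Parallel axis theorem: I = I_cm + Md², so Md² = 1.134 − 0.13886 = 0.99514 kg m^2.
d = √(0.99514 / 5.78) = 0.41493 m.

0.415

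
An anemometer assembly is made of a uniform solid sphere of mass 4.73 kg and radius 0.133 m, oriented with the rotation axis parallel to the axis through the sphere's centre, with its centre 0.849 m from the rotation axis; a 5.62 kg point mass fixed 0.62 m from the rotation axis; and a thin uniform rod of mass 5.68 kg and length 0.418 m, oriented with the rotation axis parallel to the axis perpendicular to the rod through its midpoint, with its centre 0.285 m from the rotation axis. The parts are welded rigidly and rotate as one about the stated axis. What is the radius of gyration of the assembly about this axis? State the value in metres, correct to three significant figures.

Solid sphere: I_cm = (2/5)MR² = (2/5)(4.73)(0.133)² = 0.033468 kg m²; centre at d = 0.849 m, so I = I_cm + Md² gives I = 0.033468 + (4.73)(0.849)² = 3.4429 kg m².
Point mass: I_cm = 0; centre at d = 0.62 m, so I = I_cm + Md² gives I = 0 + (5.62)(0.62)² = 2.1603 kg m².
Thin rod: I_cm = (1/12)ML² = (1/12)(5.68)(0.418)² = 0.082703 kg m²; centre at d = 0.285 m, so I = I_cm + Md² gives I = 0.082703 + (5.68)(0.285)² = 0.54406 kg m².
Total I = 6.1472 kg m²; total mass M = 16.03 kg.
k = √(I/M) = √(6.1472/16.03) = 0.61926 m.

0.619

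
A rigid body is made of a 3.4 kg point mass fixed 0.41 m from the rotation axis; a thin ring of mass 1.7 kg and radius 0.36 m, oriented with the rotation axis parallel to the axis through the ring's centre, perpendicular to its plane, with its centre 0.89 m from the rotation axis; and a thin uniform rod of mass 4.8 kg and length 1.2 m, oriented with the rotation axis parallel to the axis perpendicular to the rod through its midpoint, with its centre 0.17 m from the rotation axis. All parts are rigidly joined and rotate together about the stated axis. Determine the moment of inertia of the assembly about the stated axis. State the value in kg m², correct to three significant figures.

Point mass: I_cm = 0; centre at d = 0.41 m, so I = I_cm + Md² gives I = 0 + (3.4)(0.41)² = 0.57154 kg m².
Thin ring: I_cm = MR² = (1.7)(0.36)² = 0.22032 kg m²; centre at d = 0.89 m, so I = I_cm + Md² gives I = 0.22032 + (1.7)(0.89)² = 1.5669 kg m².
Thin rod: I_cm = (1/12)ML² = (1/12)(4.8)(1.2)² = 0.576 kg m²; centre at d = 0.17 m, so I = I_cm + Md² gives I = 0.576 + (4.8)(0.17)² = 0.71472 kg m².
Total I = 0.57154 + 1.5669 + 0.71472 = 2.8532 kg m².

2.85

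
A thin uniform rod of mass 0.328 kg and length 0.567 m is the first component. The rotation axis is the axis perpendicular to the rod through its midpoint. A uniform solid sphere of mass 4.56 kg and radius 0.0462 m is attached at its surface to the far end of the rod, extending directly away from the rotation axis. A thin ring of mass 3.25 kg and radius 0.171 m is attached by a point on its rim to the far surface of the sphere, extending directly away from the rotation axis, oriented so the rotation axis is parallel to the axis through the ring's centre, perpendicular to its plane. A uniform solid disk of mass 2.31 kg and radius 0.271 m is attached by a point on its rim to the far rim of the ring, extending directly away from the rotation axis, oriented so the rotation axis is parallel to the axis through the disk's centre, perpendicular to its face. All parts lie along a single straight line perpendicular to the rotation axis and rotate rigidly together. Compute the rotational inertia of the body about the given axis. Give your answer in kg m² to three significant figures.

3.92

Thin rod: I_cm = (1/12)ML² = (1/12)(0.328)(0.567)² = 0.0087874 kg m²; axis through the centre, so I = 0.0087874 kg m².
Solid sphere: I_cm = (2/5)MR² = (2/5)(4.56)(0.0462)² = 0.0038932 kg m²; centre at d = 0.2835 + 0.0462 = 0.3297 m, so I = I_cm + Md² gives I = 0.0038932 + (4.56)(0.3297)² = 0.49957 kg m².
Thin ring: I_cm = MR² = (3.25)(0.171)² = 0.095033 kg m²; centre at d = 0.2835 + 0.0462 + 0.0462 + 0.171 = 0.5469 m, so I = I_cm + Md² gives I = 0.095033 + (3.25)(0.5469)² = 1.0671 kg m².
Solid disk: I_cm = (1/2)MR² = (1/2)(2.31)(0.271)² = 0.084824 kg m²; centre at d = 0.2835 + 0.0462 + 0.0462 + 0.171 + 0.171 + 0.271 = 0.9889 m, so I = I_cm + Md² gives I = 0.084824 + (2.31)(0.9889)² = 2.3438 kg m².
Total I = 0.0087874 + 0.49957 + 1.0671 + 2.3438 = 3.9193 kg m².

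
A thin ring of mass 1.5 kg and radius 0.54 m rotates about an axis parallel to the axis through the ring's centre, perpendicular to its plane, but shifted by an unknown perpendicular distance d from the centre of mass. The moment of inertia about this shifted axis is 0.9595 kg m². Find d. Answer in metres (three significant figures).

About the centre-of-mass axis, I_cm = MR² = (1.5)(0.54)² = 0.4374 kg m².
Parallel axis theorem: I = I_cm + Md², so Md² = 0.9595 − 0.4374 = 0.5221 kg m².
d = √(0.5221 / 1.5) = 0.58997 m.

0.590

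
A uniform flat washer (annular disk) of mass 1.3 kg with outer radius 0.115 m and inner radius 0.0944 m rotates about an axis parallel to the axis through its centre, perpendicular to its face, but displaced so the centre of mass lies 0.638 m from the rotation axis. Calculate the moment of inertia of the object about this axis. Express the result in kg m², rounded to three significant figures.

I_cm = (1/2)M(R²+r²) = (1/2)(1.3)[(0.115)² + (0.0944)²] = 0.014389 kg m²; centre at d = 0.638 m, so the parallel axis theorem gives I = 0.014389 + (1.3)(0.638)² = 0.54355 kg m².

0.544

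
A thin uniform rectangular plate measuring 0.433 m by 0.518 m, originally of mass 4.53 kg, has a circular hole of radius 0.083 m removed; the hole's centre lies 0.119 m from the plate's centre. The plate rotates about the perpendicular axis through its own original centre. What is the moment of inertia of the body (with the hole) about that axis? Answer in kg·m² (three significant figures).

Unpierced body about its centre: I₀ = (1/12)M(a²+b²) = (1/12)(4.53)[(0.433)² + (0.518)²] = 0.17207 kg·m².
The removed disk has mass m = M·πr²/(ab) = (4.53)·π(0.083)²/(0.433·0.518) = 0.43711 kg (same uniform areal density).
Its moment of inertia about the rotation axis (parallel-axis theorem): I_hole = (1/2)mr² + md² = (1/2)(0.43711)(0.083)² + (0.43711)(0.119)² = 0.0076955 kg·m².
Treating the hole as negative mass, I = I₀ − I_hole = 0.17207 − 0.0076955 = 0.16437 kg·m².

0.164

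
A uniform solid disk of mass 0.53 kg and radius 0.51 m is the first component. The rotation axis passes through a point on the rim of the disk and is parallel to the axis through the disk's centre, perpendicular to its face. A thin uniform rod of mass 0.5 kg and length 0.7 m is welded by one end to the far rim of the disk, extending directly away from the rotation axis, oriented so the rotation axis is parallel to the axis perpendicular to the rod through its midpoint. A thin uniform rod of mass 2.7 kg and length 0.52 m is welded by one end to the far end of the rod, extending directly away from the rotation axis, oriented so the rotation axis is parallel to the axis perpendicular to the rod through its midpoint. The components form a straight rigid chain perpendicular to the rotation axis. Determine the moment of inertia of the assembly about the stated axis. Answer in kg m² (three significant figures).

Solid disk: I_cm = (1/2)MR² = (1/2)(0.53)(0.51)² = 0.068927 kg m²; centre at d = 0.51 m, so I = I_cm + Md² gives I = 0.068927 + (0.53)(0.51)² = 0.20678 kg m².
Thin rod: I_cm = (1/12)ML² = (1/12)(0.5)(0.7)² = 0.020417 kg m²; centre at d = 0.51 + 0.51 + 0.35 = 1.37 m, so I = I_cm + Md² gives I = 0.020417 + (0.5)(1.37)² = 0.95887 kg m².
Thin rod: I_cm = (1/12)ML² = (1/12)(2.7)(0.52)² = 0.06084 kg m²; centre at d = 0.51 + 0.51 + 0.35 + 0.35 + 0.26 = 1.98 m, so I = I_cm + Md² gives I = 0.06084 + (2.7)(1.98)² = 10.646 kg m².
Total I = 0.20678 + 0.95887 + 10.646 = 11.812 kg m².

11.8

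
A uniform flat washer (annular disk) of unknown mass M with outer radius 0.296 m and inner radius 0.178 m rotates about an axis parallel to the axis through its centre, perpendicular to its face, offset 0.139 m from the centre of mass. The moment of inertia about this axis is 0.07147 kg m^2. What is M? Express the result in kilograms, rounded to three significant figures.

0.905

I = I_cm + Md² = (1/2)M(R²+r²) + Md² = M·[0.5·[(0.296)² + (0.178)²] + (0.139)²] = M·0.078971.
So M = 0.07147 / 0.078971 = 0.90502 kg.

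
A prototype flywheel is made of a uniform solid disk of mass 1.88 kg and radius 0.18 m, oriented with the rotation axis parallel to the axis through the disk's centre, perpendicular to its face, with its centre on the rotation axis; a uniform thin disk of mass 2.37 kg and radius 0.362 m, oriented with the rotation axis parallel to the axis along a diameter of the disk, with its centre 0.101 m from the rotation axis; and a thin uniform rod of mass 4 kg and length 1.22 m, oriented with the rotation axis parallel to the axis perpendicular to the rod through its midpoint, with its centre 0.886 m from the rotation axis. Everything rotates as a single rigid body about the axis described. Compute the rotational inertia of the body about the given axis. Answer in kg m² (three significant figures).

Solid disk: I_cm = (1/2)MR² = (1/2)(1.88)(0.18)² = 0.030456 kg m²; axis through the centre, so I = 0.030456 kg m².
Thin disk: I_cm = (1/4)MR² = (1/4)(2.37)(0.362)² = 0.077644 kg m²; centre at d = 0.101 m, so the parallel axis theorem gives I = 0.077644 + (2.37)(0.101)² = 0.10182 kg m².
Thin rod: I_cm = (1/12)ML² = (1/12)(4)(1.22)² = 0.49613 kg m²; centre at d = 0.886 m, so the parallel axis theorem gives I = 0.49613 + (4)(0.886)² = 3.6361 kg m².
Total I = 0.030456 + 0.10182 + 3.6361 = 3.7684 kg m².

3.77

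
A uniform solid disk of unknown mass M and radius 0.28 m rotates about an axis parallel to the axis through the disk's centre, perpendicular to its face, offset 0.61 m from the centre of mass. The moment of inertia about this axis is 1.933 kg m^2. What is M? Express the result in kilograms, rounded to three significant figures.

I = I_cm + Md² = (1/2)MR² + Md² = M·[0.5·(0.28)² + (0.61)²] = M·0.4113.
So M = 1.933 / 0.4113 = 4.6997 kg.

4.70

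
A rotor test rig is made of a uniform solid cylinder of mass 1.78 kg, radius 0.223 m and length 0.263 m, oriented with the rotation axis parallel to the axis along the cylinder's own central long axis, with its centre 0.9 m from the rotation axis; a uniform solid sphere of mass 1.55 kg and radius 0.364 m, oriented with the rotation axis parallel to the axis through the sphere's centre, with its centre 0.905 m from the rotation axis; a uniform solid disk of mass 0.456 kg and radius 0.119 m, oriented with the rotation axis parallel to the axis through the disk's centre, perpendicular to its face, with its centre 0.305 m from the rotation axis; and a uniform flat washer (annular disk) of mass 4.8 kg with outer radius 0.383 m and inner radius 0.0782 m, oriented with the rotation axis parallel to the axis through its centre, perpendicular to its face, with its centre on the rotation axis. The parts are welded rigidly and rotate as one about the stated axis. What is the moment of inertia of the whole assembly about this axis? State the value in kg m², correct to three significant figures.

3.25

Solid cylinder: I_cm = (1/2)MR² = (1/2)(1.78)(0.223)² = 0.044259 kg m²; centre at d = 0.9 m, so I = I_cm + Md² gives I = 0.044259 + (1.78)(0.9)² = 1.4861 kg m².
Solid sphere: I_cm = (2/5)MR² = (2/5)(1.55)(0.364)² = 0.082148 kg m²; centre at d = 0.905 m, so I = I_cm + Md² gives I = 0.082148 + (1.55)(0.905)² = 1.3516 kg m².
Solid disk: I_cm = (1/2)MR² = (1/2)(0.456)(0.119)² = 0.0032287 kg m²; centre at d = 0.305 m, so I = I_cm + Md² gives I = 0.0032287 + (0.456)(0.305)² = 0.045648 kg m².
Annular disk: I_cm = (1/2)M(R²+r²) = (1/2)(4.8)[(0.383)² + (0.0782)²] = 0.36673 kg m²; axis through the centre, so I = 0.36673 kg m².
Total I = 1.4861 + 1.3516 + 0.045648 + 0.36673 = 3.2501 kg m².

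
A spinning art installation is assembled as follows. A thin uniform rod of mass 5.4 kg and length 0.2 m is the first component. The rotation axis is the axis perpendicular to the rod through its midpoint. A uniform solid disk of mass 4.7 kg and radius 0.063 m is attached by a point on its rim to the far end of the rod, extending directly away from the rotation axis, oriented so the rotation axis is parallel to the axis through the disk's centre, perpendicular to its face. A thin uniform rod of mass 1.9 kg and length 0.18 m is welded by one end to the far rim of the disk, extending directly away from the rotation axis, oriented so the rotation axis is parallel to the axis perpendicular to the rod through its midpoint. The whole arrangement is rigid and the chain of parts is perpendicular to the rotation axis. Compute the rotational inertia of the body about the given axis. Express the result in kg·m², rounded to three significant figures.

Thin rod: I_cm = (1/12)ML² = (1/12)(5.4)(0.2)² = 0.018 kg·m²; axis through the centre, so I = 0.018 kg·m².
Solid disk: I_cm = (1/2)MR² = (1/2)(4.7)(0.063)² = 0.0093272 kg·m²; centre at d = 0.1 + 0.063 = 0.163 m, so the parallel axis theorem gives I = 0.0093272 + (4.7)(0.163)² = 0.1342 kg·m².
Thin rod: I_cm = (1/12)ML² = (1/12)(1.9)(0.18)² = 0.00513 kg·m²; centre at d = 0.1 + 0.063 + 0.063 + 0.09 = 0.316 m, so the parallel axis theorem gives I = 0.00513 + (1.9)(0.316)² = 0.19486 kg·m².
Total I = 0.018 + 0.1342 + 0.19486 = 0.34706 kg·m².

0.347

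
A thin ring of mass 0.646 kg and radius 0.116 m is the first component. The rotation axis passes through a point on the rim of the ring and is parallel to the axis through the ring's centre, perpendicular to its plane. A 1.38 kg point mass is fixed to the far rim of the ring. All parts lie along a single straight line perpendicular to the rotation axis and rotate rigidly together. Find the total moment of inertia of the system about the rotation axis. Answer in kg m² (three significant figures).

0.0917

Thin ring: I_cm = MR² = (0.646)(0.116)² = 0.0086926 kg m²; centre at d = 0.116 m, so the parallel axis theorem gives I = 0.0086926 + (0.646)(0.116)² = 0.017385 kg m².
Point mass: I_cm = 0; centre at d = 0.116 + 0.116 = 0.232 m, so the parallel axis theorem gives I = 0 + (1.38)(0.232)² = 0.074277 kg m².
Total I = 0.017385 + 0.074277 = 0.091662 kg m².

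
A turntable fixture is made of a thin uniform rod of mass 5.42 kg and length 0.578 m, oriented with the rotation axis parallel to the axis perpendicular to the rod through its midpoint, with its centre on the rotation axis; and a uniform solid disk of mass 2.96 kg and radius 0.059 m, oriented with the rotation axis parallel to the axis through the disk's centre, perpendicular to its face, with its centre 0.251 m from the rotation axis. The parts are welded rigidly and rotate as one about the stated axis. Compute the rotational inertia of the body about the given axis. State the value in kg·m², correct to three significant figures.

0.343

Thin rod: I_cm = (1/12)ML² = (1/12)(5.42)(0.578)² = 0.15089 kg·m²; axis through the centre, so I = 0.15089 kg·m².
Solid disk: I_cm = (1/2)MR² = (1/2)(2.96)(0.059)² = 0.0051519 kg·m²; centre at d = 0.251 m, so I = I_cm + Md² gives I = 0.0051519 + (2.96)(0.251)² = 0.19163 kg·m².
Total I = 0.15089 + 0.19163 = 0.34253 kg·m².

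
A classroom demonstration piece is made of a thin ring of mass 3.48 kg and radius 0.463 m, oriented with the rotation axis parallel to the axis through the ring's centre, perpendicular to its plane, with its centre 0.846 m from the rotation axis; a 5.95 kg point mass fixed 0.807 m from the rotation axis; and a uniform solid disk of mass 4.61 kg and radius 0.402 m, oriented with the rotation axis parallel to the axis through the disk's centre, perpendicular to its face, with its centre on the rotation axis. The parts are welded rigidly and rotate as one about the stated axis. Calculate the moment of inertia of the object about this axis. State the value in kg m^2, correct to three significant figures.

7.48

Thin ring: I_cm = MR² = (3.48)(0.463)² = 0.746 kg m^2; centre at d = 0.846 m, so I = I_cm + Md² gives I = 0.746 + (3.48)(0.846)² = 3.2367 kg m^2.
Point mass: I_cm = 0; centre at d = 0.807 m, so I = I_cm + Md² gives I = 0 + (5.95)(0.807)² = 3.8749 kg m^2.
Solid disk: I_cm = (1/2)MR² = (1/2)(4.61)(0.402)² = 0.3725 kg m^2; axis through the centre, so I = 0.3725 kg m^2.
Total I = 3.2367 + 3.8749 + 0.3725 = 7.4841 kg m^2.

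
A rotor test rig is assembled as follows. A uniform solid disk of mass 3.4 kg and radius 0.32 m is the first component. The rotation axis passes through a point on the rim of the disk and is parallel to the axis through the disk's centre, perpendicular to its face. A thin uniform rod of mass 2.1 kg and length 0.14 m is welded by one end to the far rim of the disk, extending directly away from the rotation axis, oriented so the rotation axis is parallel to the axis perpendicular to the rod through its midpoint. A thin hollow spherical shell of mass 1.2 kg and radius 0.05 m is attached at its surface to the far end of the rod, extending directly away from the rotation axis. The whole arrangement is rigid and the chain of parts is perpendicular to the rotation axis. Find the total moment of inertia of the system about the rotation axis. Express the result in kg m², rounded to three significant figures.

2.41

Solid disk: I_cm = (1/2)MR² = (1/2)(3.4)(0.32)² = 0.17408 kg m²; centre at d = 0.32 m, so the parallel axis theorem gives I = 0.17408 + (3.4)(0.32)² = 0.52224 kg m².
Thin rod: I_cm = (1/12)ML² = (1/12)(2.1)(0.14)² = 0.00343 kg m²; centre at d = 0.32 + 0.32 + 0.07 = 0.71 m, so the parallel axis theorem gives I = 0.00343 + (2.1)(0.71)² = 1.062 kg m².
Spherical shell: I_cm = (2/3)MR² = (2/3)(1.2)(0.05)² = 0.002 kg m²; centre at d = 0.32 + 0.32 + 0.07 + 0.07 + 0.05 = 0.83 m, so the parallel axis theorem gives I = 0.002 + (1.2)(0.83)² = 0.82868 kg m².
Total I = 0.52224 + 1.062 + 0.82868 = 2.413 kg m².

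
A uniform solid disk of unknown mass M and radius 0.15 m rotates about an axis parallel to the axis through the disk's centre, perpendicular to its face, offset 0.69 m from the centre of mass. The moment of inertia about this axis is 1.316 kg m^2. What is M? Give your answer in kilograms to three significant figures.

2.70

I = I_cm + Md² = (1/2)MR² + Md² = M·[0.5·(0.15)² + (0.69)²] = M·0.48735.
So M = 1.316 / 0.48735 = 2.7003 kg.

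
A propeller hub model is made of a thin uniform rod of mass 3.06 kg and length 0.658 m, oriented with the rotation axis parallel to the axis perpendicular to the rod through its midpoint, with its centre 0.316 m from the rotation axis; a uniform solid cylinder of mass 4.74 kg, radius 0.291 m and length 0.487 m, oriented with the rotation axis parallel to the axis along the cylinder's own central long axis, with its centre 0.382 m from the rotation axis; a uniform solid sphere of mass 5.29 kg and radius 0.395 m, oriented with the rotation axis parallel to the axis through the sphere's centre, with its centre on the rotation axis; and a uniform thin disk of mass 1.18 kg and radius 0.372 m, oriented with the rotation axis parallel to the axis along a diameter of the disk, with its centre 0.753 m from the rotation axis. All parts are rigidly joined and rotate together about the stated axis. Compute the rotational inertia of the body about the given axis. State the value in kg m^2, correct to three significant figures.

Thin rod: I_cm = (1/12)ML² = (1/12)(3.06)(0.658)² = 0.11041 kg m^2; centre at d = 0.316 m, so I = I_cm + Md² gives I = 0.11041 + (3.06)(0.316)² = 0.41597 kg m^2.
Solid cylinder: I_cm = (1/2)MR² = (1/2)(4.74)(0.291)² = 0.20069 kg m^2; centre at d = 0.382 m, so I = I_cm + Md² gives I = 0.20069 + (4.74)(0.382)² = 0.89237 kg m^2.
Solid sphere: I_cm = (2/5)MR² = (2/5)(5.29)(0.395)² = 0.33015 kg m^2; axis through the centre, so I = 0.33015 kg m^2.
Thin disk: I_cm = (1/4)MR² = (1/4)(1.18)(0.372)² = 0.040823 kg m^2; centre at d = 0.753 m, so I = I_cm + Md² gives I = 0.040823 + (1.18)(0.753)² = 0.70989 kg m^2.
Total I = 0.41597 + 0.89237 + 0.33015 + 0.70989 = 2.3484 kg m^2.

2.35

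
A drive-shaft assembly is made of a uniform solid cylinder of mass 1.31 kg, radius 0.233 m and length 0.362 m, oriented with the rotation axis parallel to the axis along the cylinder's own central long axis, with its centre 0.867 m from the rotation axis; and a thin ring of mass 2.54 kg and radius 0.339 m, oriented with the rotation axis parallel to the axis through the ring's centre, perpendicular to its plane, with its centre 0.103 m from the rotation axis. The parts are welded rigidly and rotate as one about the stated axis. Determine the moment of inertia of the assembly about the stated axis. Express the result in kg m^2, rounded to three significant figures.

Solid cylinder: I_cm = (1/2)MR² = (1/2)(1.31)(0.233)² = 0.035559 kg m^2; centre at d = 0.867 m, so I = I_cm + Md² gives I = 0.035559 + (1.31)(0.867)² = 1.0203 kg m^2.
Thin ring: I_cm = MR² = (2.54)(0.339)² = 0.2919 kg m^2; centre at d = 0.103 m, so I = I_cm + Md² gives I = 0.2919 + (2.54)(0.103)² = 0.31885 kg m^2.
Total I = 1.0203 + 0.31885 = 1.3391 kg m^2.

1.34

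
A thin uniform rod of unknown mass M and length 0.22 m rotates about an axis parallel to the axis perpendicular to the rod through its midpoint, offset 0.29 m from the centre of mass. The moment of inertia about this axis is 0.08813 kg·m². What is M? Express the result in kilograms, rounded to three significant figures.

1.00

I = I_cm + Md² = (1/12)ML² + Md² = M·[0.0833333·(0.22)² + (0.29)²] = M·0.088133.
So M = 0.08813 / 0.088133 = 0.99996 kg.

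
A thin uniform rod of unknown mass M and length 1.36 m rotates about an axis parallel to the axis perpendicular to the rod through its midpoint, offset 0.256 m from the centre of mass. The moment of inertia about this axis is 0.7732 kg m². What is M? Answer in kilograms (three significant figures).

I = I_cm + Md² = (1/12)ML² + Md² = M·[0.0833333·(1.36)² + (0.256)²] = M·0.21967.
So M = 0.7732 / 0.21967 = 3.5198 kg.

3.52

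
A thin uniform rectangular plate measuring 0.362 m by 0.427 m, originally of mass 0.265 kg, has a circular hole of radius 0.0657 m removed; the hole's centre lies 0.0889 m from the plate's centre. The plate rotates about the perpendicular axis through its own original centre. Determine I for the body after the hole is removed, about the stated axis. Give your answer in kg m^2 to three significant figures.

Unpierced body about its centre: I₀ = (1/12)M(a²+b²) = (1/12)(0.265)[(0.362)² + (0.427)²] = 0.0069203 kg m^2.
The removed disk has mass m = M·πr²/(ab) = (0.265)·π(0.0657)²/(0.362·0.427) = 0.023248 kg (same uniform areal density).
Its moment of inertia about the rotation axis (parallel-axis theorem): I_hole = (1/2)mr² + md² = (1/2)(0.023248)(0.0657)² + (0.023248)(0.0889)² = 0.00023391 kg m^2.
Treating the hole as negative mass, I = I₀ − I_hole = 0.0069203 − 0.00023391 = 0.0066864 kg m^2.

0.00669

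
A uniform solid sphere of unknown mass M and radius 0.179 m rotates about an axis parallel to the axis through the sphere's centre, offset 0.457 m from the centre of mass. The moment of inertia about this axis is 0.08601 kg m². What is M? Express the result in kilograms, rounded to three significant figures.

0.388

I = I_cm + Md² = (2/5)MR² + Md² = M·[0.4·(0.179)² + (0.457)²] = M·0.22167.
So M = 0.08601 / 0.22167 = 0.38802 kg.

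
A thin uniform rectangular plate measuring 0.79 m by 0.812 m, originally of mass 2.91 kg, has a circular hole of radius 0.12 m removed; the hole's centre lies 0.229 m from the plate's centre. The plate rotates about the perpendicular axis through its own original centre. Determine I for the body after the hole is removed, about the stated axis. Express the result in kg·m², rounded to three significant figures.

0.299

Unpierced body about its centre: I₀ = (1/12)M(a²+b²) = (1/12)(2.91)[(0.79)² + (0.812)²] = 0.31124 kg·m².
The removed disk has mass m = M·πr²/(ab) = (2.91)·π(0.12)²/(0.79·0.812) = 0.20522 kg (same uniform areal density).
Its moment of inertia about the rotation axis (parallel-axis theorem): I_hole = (1/2)mr² + md² = (1/2)(0.20522)(0.12)² + (0.20522)(0.229)² = 0.01224 kg·m².
Treating the hole as negative mass, I = I₀ − I_hole = 0.31124 − 0.01224 = 0.299 kg·m².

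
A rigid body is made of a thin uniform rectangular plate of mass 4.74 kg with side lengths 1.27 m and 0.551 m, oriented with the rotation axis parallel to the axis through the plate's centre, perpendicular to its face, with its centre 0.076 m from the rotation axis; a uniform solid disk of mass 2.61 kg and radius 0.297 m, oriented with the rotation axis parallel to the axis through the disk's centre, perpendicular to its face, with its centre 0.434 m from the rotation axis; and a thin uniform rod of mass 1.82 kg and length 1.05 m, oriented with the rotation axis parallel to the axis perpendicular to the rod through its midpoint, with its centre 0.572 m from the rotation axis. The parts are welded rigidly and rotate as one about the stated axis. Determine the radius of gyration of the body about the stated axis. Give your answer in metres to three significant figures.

Rectangular plate: I_cm = (1/12)M(a²+b²) = (1/12)(4.74)[(1.27)² + (0.551)²] = 0.75702 kg·m²; centre at d = 0.076 m, so I = I_cm + Md² gives I = 0.75702 + (4.74)(0.076)² = 0.7844 kg·m².
Solid disk: I_cm = (1/2)MR² = (1/2)(2.61)(0.297)² = 0.11511 kg·m²; centre at d = 0.434 m, so I = I_cm + Md² gives I = 0.11511 + (2.61)(0.434)² = 0.60672 kg·m².
Thin rod: I_cm = (1/12)ML² = (1/12)(1.82)(1.05)² = 0.16721 kg·m²; centre at d = 0.572 m, so I = I_cm + Md² gives I = 0.16721 + (1.82)(0.572)² = 0.76269 kg·m².
Total I = 2.1538 kg·m²; total mass M = 9.17 kg.
k = √(I/M) = √(2.1538/9.17) = 0.48464 m.

0.485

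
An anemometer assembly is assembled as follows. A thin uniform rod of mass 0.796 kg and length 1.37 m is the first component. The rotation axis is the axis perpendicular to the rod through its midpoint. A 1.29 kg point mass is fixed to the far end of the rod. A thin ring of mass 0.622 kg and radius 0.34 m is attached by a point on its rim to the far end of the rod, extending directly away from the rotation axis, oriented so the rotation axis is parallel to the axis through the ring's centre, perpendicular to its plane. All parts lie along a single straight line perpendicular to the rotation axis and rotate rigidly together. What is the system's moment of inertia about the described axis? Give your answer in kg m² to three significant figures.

Thin rod: I_cm = (1/12)ML² = (1/12)(0.796)(1.37)² = 0.1245 kg m²; axis through the centre, so I = 0.1245 kg m².
Point mass: I_cm = 0; centre at d = 0.685 m, so the parallel axis theorem gives I = 0 + (1.29)(0.685)² = 0.6053 kg m².
Thin ring: I_cm = MR² = (0.622)(0.34)² = 0.071903 kg m²; centre at d = 0.685 + 0.34 = 1.025 m, so the parallel axis theorem gives I = 0.071903 + (0.622)(1.025)² = 0.72539 kg m².
Total I = 0.1245 + 0.6053 + 0.72539 = 1.4552 kg m².

1.46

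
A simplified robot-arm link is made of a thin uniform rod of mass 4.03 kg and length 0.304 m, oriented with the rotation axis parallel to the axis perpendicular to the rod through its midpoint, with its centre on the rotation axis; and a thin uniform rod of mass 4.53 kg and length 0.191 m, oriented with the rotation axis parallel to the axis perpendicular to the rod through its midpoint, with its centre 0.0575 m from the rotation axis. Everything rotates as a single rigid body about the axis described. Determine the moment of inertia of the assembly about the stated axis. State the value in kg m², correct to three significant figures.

Thin rod: I_cm = (1/12)ML² = (1/12)(4.03)(0.304)² = 0.031036 kg m²; axis through the centre, so I = 0.031036 kg m².
Thin rod: I_cm = (1/12)ML² = (1/12)(4.53)(0.191)² = 0.013772 kg m²; centre at d = 0.0575 m, so the parallel axis theorem gives I = 0.013772 + (4.53)(0.0575)² = 0.028749 kg m².
Total I = 0.031036 + 0.028749 = 0.059785 kg m².

0.0598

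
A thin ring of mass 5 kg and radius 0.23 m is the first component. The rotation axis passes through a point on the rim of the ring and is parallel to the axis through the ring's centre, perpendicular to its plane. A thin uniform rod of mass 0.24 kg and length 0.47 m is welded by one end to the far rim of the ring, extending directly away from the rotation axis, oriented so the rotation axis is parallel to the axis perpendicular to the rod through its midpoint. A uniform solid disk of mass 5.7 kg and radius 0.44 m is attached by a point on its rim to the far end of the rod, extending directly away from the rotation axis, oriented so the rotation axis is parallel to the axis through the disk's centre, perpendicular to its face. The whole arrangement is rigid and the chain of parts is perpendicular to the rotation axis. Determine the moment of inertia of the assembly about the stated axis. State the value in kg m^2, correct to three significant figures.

11.9

Thin ring: I_cm = MR² = (5)(0.23)² = 0.2645 kg m^2; centre at d = 0.23 m, so the parallel axis theorem gives I = 0.2645 + (5)(0.23)² = 0.529 kg m^2.
Thin rod: I_cm = (1/12)ML² = (1/12)(0.24)(0.47)² = 0.004418 kg m^2; centre at d = 0.23 + 0.23 + 0.235 = 0.695 m, so the parallel axis theorem gives I = 0.004418 + (0.24)(0.695)² = 0.12034 kg m^2.
Solid disk: I_cm = (1/2)MR² = (1/2)(5.7)(0.44)² = 0.55176 kg m^2; centre at d = 0.23 + 0.23 + 0.235 + 0.235 + 0.44 = 1.37 m, so the parallel axis theorem gives I = 0.55176 + (5.7)(1.37)² = 11.25 kg m^2.
Total I = 0.529 + 0.12034 + 11.25 = 11.899 kg m^2.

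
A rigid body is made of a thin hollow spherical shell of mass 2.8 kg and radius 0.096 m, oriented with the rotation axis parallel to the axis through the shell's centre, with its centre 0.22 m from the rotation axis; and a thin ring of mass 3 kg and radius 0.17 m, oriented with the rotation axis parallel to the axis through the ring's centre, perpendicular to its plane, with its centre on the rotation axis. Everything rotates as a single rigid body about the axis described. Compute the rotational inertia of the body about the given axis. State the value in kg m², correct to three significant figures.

0.239

Spherical shell: I_cm = (2/3)MR² = (2/3)(2.8)(0.096)² = 0.017203 kg m²; centre at d = 0.22 m, so I = I_cm + Md² gives I = 0.017203 + (2.8)(0.22)² = 0.15272 kg m².
Thin ring: I_cm = MR² = (3)(0.17)² = 0.0867 kg m²; axis through the centre, so I = 0.0867 kg m².
Total I = 0.15272 + 0.0867 = 0.23942 kg m².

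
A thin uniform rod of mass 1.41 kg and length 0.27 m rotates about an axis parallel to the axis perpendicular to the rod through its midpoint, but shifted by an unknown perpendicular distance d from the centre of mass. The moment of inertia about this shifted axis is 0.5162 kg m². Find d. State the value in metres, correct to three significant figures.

About the centre-of-mass axis, I_cm = (1/12)ML² = (1/12)(1.41)(0.27)² = 0.0085658 kg m².
Parallel axis theorem: I = I_cm + Md², so Md² = 0.5162 − 0.0085658 = 0.50763 kg m².
d = √(0.50763 / 1.41) = 0.60002 m.

0.600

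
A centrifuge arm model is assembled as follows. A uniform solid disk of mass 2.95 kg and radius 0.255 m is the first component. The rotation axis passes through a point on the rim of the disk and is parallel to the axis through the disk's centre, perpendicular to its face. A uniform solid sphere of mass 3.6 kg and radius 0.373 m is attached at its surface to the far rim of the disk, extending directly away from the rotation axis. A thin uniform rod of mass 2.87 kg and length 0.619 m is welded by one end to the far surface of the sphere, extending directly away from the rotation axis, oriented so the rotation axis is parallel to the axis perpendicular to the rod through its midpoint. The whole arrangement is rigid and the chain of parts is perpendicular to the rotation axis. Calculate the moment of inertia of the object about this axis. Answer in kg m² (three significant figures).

Solid disk: I_cm = (1/2)MR² = (1/2)(2.95)(0.255)² = 0.095912 kg m²; centre at d = 0.255 m, so the parallel axis theorem gives I = 0.095912 + (2.95)(0.255)² = 0.28774 kg m².
Solid sphere: I_cm = (2/5)MR² = (2/5)(3.6)(0.373)² = 0.20035 kg m²; centre at d = 0.255 + 0.255 + 0.373 = 0.883 m, so the parallel axis theorem gives I = 0.20035 + (3.6)(0.883)² = 3.0072 kg m².
Thin rod: I_cm = (1/12)ML² = (1/12)(2.87)(0.619)² = 0.091639 kg m²; centre at d = 0.255 + 0.255 + 0.373 + 0.373 + 0.3095 = 1.5655 m, so the parallel axis theorem gives I = 0.091639 + (2.87)(1.5655)² = 7.1254 kg m².
Total I = 0.28774 + 3.0072 + 7.1254 = 10.42 kg m².

10.4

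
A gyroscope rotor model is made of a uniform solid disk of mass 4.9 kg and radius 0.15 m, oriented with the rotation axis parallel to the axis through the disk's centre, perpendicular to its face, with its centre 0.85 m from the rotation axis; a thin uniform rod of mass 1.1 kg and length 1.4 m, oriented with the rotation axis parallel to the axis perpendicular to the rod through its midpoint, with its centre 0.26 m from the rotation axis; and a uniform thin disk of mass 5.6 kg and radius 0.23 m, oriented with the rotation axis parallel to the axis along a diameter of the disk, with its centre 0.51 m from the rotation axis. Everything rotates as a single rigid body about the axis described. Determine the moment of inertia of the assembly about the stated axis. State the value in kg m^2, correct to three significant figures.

5.38

Solid disk: I_cm = (1/2)MR² = (1/2)(4.9)(0.15)² = 0.055125 kg m^2; centre at d = 0.85 m, so I = I_cm + Md² gives I = 0.055125 + (4.9)(0.85)² = 3.5954 kg m^2.
Thin rod: I_cm = (1/12)ML² = (1/12)(1.1)(1.4)² = 0.17967 kg m^2; centre at d = 0.26 m, so I = I_cm + Md² gives I = 0.17967 + (1.1)(0.26)² = 0.25403 kg m^2.
Thin disk: I_cm = (1/4)MR² = (1/4)(5.6)(0.23)² = 0.07406 kg m^2; centre at d = 0.51 m, so I = I_cm + Md² gives I = 0.07406 + (5.6)(0.51)² = 1.5306 kg m^2.
Total I = 3.5954 + 0.25403 + 1.5306 = 5.38 kg m^2.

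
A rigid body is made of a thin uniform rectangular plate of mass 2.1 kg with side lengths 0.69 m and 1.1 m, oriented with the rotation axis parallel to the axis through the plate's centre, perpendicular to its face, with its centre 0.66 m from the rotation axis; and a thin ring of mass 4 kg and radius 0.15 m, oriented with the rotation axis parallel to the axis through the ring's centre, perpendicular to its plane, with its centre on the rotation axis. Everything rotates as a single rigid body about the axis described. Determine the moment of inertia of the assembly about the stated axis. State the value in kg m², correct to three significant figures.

Rectangular plate: I_cm = (1/12)M(a²+b²) = (1/12)(2.1)[(0.69)² + (1.1)²] = 0.29507 kg m²; centre at d = 0.66 m, so I = I_cm + Md² gives I = 0.29507 + (2.1)(0.66)² = 1.2098 kg m².
Thin ring: I_cm = MR² = (4)(0.15)² = 0.09 kg m²; axis through the centre, so I = 0.09 kg m².
Total I = 1.2098 + 0.09 = 1.2998 kg m².

1.30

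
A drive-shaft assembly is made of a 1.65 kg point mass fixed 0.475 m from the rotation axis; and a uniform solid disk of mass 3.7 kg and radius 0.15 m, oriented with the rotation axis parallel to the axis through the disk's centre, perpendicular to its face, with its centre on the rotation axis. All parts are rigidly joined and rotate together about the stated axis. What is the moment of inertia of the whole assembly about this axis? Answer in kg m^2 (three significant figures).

0.414

Point mass: I_cm = 0; centre at d = 0.475 m, so the parallel axis theorem gives I = 0 + (1.65)(0.475)² = 0.37228 kg m^2.
Solid disk: I_cm = (1/2)MR² = (1/2)(3.7)(0.15)² = 0.041625 kg m^2; axis through the centre, so I = 0.041625 kg m^2.
Total I = 0.37228 + 0.041625 = 0.41391 kg m^2.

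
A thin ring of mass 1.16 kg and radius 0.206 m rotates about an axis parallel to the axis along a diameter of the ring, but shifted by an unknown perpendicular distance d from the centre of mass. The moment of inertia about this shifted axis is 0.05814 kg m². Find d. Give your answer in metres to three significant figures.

0.170

About the centre-of-mass axis, I_cm = (1/2)MR² = (1/2)(1.16)(0.206)² = 0.024613 kg m².
Parallel axis theorem: I = I_cm + Md², so Md² = 0.05814 − 0.024613 = 0.033527 kg m².
d = √(0.033527 / 1.16) = 0.17001 m.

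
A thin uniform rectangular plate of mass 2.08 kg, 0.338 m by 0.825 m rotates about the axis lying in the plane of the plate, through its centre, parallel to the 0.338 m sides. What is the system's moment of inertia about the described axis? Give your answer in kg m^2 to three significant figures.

0.118

I_cm = (1/12)Mb² = (1/12)(2.08)(0.825)² = 0.11797 kg m^2; axis through the centre, so I = 0.11797 kg m^2.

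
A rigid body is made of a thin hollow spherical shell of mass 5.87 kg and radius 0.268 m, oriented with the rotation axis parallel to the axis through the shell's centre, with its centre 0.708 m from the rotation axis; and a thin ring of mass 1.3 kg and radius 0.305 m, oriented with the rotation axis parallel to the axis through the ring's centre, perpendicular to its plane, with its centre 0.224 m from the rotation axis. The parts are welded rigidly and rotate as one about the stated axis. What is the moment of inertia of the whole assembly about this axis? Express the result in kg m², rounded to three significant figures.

3.41

Spherical shell: I_cm = (2/3)MR² = (2/3)(5.87)(0.268)² = 0.28107 kg m²; centre at d = 0.708 m, so I = I_cm + Md² gives I = 0.28107 + (5.87)(0.708)² = 3.2235 kg m².
Thin ring: I_cm = MR² = (1.3)(0.305)² = 0.12093 kg m²; centre at d = 0.224 m, so I = I_cm + Md² gives I = 0.12093 + (1.3)(0.224)² = 0.18616 kg m².
Total I = 3.2235 + 0.18616 = 3.4097 kg m².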